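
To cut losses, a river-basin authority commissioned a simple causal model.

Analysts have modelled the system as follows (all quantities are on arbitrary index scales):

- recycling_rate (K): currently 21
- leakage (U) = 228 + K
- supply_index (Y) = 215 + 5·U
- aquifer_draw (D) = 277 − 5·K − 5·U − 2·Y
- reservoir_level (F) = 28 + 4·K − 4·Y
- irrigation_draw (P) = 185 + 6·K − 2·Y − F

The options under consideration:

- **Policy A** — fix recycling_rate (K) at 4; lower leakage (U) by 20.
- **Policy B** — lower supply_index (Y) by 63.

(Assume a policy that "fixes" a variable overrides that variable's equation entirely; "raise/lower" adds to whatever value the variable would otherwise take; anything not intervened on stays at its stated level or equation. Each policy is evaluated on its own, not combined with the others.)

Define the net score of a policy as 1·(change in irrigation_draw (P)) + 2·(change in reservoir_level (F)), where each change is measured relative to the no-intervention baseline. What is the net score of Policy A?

940

Baseline:
  K = 21
  U = 228 + 21 = 249
  Y = 215 + 5·249 = 1460
  F = 28 + 4·21 − 4·1460 = -5728
  P = 185 + 6·21 − 2·1460 − (-5728) = 3119
Policy A (K := 4, U − 20):
  K = 4
  U = 228 + 4 (−20 from intervention) = 212
  Y = 215 + 5·212 = 1275
  F = 28 + 4·4 − 4·1275 = -5056
  P = 185 + 6·4 − 2·1275 − (-5056) = 2715
ΔP = 2715 − 3119 = -404; ΔF = -5056 − (-5728) = 672
Score = 1·(-404) + 2·672 = 940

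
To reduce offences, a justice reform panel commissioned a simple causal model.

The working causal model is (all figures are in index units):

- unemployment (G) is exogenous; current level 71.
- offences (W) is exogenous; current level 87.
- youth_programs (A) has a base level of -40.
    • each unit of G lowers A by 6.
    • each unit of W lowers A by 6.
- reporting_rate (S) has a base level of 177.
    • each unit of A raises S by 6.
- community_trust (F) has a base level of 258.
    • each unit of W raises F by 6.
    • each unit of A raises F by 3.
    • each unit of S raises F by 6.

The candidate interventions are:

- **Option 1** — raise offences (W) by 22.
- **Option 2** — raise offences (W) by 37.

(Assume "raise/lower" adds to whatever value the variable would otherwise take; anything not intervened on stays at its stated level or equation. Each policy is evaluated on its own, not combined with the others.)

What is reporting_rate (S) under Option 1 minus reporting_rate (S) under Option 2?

540

Option 1 (W + 22):
  G = 71
  W = 87 + 22 = 109
  A = -40 − 6·71 − 6·109 = -1120
  S = 177 + 6·(-1120) = -6543
Option 2 (W + 37):
  G = 71
  W = 87 + 37 = 124
  A = -40 − 6·71 − 6·124 = -1210
  S = 177 + 6·(-1210) = -7083
S: -6543 − (-7083) = 540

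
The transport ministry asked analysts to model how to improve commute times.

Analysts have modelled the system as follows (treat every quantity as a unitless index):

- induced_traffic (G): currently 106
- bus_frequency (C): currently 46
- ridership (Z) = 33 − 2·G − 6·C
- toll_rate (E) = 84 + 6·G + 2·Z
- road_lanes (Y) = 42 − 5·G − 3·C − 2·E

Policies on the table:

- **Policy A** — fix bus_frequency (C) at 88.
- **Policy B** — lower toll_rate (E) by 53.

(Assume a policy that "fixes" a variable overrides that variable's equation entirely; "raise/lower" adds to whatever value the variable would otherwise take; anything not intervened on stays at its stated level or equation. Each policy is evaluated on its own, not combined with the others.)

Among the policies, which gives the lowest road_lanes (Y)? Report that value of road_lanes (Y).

-140

Policy A (C := 88):
  G = 106
  C = 88
  Z = 33 − 2·106 − 6·88 = -707
  E = 84 + 6·106 + 2·(-707) = -694
  Y = 42 − 5·106 − 3·88 − 2·(-694) = 636
Policy B (E − 53):
  G = 106
  C = 46
  Z = 33 − 2·106 − 6·46 = -455
  E = 84 + 6·106 + 2·(-455) (−53 from intervention) = -243
  Y = 42 − 5·106 − 3·46 − 2·(-243) = -140
Comparing — Policy A: Y=636, Policy B: Y=-140. Lowest is -140 (Policy B).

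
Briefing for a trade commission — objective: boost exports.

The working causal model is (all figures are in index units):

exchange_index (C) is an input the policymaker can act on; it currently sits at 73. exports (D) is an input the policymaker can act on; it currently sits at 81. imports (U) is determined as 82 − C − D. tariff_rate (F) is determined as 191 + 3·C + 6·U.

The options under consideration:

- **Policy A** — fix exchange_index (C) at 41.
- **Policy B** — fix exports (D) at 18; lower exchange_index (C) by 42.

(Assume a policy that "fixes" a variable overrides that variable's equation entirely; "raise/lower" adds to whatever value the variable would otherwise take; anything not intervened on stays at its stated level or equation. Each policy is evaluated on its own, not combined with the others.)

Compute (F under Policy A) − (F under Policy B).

Policy A (C := 41):
  C = 41
  D = 81
  U = 82 − 41 − 81 = -40
  F = 191 + 3·41 + 6·(-40) = 74
Policy B (D := 18, C − 42):
  C = 73 − 42 = 31
  D = 18
  U = 82 − 31 − 18 = 33
  F = 191 + 3·31 + 6·33 = 482
F: 74 − 482 = -408

-408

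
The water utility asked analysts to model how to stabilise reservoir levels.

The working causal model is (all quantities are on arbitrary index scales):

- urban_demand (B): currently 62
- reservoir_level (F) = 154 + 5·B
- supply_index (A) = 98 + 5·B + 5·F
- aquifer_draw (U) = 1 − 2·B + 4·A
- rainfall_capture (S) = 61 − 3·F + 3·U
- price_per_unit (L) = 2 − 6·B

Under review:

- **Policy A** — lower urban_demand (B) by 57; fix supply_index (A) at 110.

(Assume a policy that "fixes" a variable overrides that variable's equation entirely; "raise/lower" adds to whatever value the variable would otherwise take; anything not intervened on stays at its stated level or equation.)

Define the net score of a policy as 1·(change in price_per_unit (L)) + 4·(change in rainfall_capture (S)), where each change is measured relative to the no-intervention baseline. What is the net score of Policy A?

Baseline:
  B = 62
  F = 154 + 5·62 = 464
  A = 98 + 5·62 + 5·464 = 2728
  U = 1 − 2·62 + 4·2728 = 10789
  S = 61 − 3·464 + 3·10789 = 31036
  L = 2 − 6·62 = -370
Policy A (B − 57, A := 110):
  B = 62 − 57 = 5
  F = 154 + 5·5 = 179
  A = 110
  U = 1 − 2·5 + 4·110 = 431
  S = 61 − 3·179 + 3·431 = 817
  L = 2 − 6·5 = -28
ΔL = -28 − (-370) = 342; ΔS = 817 − 31036 = -30219
Score = 1·342 + 4·(-30219) = -120534

-120534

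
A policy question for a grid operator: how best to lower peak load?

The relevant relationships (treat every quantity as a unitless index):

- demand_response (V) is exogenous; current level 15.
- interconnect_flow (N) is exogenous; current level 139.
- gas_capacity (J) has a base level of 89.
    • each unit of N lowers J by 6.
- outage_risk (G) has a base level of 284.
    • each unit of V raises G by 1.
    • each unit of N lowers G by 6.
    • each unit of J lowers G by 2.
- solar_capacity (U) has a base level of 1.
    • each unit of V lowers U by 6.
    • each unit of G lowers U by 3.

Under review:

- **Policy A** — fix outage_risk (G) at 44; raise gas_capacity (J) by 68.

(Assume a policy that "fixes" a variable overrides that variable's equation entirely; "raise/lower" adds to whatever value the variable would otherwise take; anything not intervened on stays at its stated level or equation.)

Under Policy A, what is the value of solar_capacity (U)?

-221

Policy A (G := 44, J + 68):
  V = 15
  N = 139
  J = 89 − 6·139 (+68 from intervention) = -677
  G = 44
  U = 1 − 6·15 − 3·44 = -221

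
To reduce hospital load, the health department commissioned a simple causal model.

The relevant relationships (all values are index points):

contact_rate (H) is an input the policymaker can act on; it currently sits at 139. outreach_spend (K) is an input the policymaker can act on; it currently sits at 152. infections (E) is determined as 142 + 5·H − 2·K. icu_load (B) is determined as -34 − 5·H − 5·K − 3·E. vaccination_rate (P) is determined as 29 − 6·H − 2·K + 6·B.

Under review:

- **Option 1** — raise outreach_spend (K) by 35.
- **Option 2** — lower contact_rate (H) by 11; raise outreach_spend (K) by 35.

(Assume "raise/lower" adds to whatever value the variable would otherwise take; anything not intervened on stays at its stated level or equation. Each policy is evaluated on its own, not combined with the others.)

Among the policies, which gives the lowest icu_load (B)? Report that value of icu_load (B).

-3053

Option 1 (K + 35):
  H = 139
  K = 152 + 35 = 187
  E = 142 + 5·139 − 2·187 = 463
  B = -34 − 5·139 − 5·187 − 3·463 = -3053
Option 2 (H − 11, K + 35):
  H = 139 − 11 = 128
  K = 152 + 35 = 187
  E = 142 + 5·128 − 2·187 = 408
  B = -34 − 5·128 − 5·187 − 3·408 = -2833
Comparing — Option 1: B=-3053, Option 2: B=-2833. Lowest is -3053 (Option 1).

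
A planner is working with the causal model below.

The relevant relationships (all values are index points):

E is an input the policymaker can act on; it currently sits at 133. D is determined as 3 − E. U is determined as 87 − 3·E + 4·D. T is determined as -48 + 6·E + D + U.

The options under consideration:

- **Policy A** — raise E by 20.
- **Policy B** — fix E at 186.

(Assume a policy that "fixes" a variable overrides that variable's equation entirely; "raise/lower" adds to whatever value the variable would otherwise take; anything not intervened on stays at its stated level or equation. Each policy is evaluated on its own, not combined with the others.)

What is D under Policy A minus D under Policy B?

Policy A (E + 20):
  E = 133 + 20 = 153
  D = 3 − 153 = -150
Policy B (E := 186):
  E = 186
  D = 3 − 186 = -183
D: -150 − (-183) = 33

33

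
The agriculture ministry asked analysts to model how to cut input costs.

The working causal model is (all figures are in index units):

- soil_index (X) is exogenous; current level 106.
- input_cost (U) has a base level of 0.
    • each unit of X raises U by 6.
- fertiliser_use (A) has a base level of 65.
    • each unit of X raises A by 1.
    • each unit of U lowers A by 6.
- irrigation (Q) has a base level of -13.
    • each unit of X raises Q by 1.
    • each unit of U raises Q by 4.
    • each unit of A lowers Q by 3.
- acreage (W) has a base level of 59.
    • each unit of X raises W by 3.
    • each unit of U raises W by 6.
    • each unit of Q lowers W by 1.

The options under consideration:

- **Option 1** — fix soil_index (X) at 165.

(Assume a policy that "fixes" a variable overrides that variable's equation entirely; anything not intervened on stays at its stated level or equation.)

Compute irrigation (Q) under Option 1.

21242

Option 1 (X := 165):
  X = 165
  U = 0 + 6·165 = 990
  A = 65 + 165 − 6·990 = -5710
  Q = -13 + 165 + 4·990 − 3·(-5710) = 21242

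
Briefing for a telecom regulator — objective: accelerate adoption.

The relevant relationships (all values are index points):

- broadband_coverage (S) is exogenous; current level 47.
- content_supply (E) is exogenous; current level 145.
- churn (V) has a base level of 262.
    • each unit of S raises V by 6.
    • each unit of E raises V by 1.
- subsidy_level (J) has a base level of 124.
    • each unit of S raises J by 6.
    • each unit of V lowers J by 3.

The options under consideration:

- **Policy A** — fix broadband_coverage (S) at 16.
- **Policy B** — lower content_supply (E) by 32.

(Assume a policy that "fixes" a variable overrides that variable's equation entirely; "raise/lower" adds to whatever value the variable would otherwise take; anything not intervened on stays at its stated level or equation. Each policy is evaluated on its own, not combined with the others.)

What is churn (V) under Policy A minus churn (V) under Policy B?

Policy A (S := 16):
  S = 16
  E = 145
  V = 262 + 6·16 + 145 = 503
Policy B (E − 32):
  S = 47
  E = 145 − 32 = 113
  V = 262 + 6·47 + 113 = 657
V: 503 − 657 = -154

-154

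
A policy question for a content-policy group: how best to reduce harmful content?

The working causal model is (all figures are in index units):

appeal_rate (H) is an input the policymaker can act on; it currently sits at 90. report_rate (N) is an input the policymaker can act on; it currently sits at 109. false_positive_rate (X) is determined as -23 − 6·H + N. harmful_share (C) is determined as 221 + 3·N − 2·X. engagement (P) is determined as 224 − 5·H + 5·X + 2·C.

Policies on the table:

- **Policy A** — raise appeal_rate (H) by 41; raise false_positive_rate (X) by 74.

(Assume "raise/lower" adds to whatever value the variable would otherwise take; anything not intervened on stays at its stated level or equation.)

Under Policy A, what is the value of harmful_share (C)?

Policy A (H + 41, X + 74):
  H = 90 + 41 = 131
  N = 109
  X = -23 − 6·131 + 109 (+74 from intervention) = -626
  C = 221 + 3·109 − 2·(-626) = 1800

1800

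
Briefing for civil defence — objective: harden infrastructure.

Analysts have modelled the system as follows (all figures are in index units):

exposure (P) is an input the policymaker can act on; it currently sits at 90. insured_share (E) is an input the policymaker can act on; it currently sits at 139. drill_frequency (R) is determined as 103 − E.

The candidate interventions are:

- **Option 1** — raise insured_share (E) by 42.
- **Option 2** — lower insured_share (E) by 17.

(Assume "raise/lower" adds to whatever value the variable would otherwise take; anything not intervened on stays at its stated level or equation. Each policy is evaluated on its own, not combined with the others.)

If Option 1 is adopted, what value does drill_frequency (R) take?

Option 1 (E + 42):
  E = 139 + 42 = 181
  R = 103 − 181 = -78

-78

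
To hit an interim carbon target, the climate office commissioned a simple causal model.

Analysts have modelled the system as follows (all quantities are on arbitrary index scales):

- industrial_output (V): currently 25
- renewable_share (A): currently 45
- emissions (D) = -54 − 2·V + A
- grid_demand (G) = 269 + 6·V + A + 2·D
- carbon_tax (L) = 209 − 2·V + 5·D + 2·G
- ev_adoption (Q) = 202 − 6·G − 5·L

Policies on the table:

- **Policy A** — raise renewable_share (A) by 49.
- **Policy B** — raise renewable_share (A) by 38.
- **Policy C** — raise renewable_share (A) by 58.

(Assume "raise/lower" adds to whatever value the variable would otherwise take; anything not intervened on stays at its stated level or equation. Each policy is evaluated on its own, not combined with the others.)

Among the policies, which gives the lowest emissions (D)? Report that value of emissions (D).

Policy A (A + 49):
  V = 25
  A = 45 + 49 = 94
  D = -54 − 2·25 + 94 = -10
Policy B (A + 38):
  V = 25
  A = 45 + 38 = 83
  D = -54 − 2·25 + 83 = -21
Policy C (A + 58):
  V = 25
  A = 45 + 58 = 103
  D = -54 − 2·25 + 103 = -1
Comparing — Policy A: D=-10, Policy B: D=-21, Policy C: D=-1. Lowest is -21 (Policy B).

-21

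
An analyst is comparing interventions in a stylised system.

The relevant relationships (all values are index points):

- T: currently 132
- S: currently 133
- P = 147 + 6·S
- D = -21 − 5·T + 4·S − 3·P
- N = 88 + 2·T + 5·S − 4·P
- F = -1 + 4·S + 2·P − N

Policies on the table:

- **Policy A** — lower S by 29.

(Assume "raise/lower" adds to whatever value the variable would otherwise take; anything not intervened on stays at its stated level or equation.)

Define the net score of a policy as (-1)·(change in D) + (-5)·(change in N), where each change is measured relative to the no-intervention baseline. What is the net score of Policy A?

-3161

Baseline:
  T = 132
  S = 133
  P = 147 + 6·133 = 945
  D = -21 − 5·132 + 4·133 − 3·945 = -2984
  N = 88 + 2·132 + 5·133 − 4·945 = -2763
Policy A (S − 29):
  T = 132
  S = 133 − 29 = 104
  P = 147 + 6·104 = 771
  D = -21 − 5·132 + 4·104 − 3·771 = -2578
  N = 88 + 2·132 + 5·104 − 4·771 = -2212
ΔD = -2578 − (-2984) = 406; ΔN = -2212 − (-2763) = 551
Score = (-1)·406 + (-5)·551 = -3161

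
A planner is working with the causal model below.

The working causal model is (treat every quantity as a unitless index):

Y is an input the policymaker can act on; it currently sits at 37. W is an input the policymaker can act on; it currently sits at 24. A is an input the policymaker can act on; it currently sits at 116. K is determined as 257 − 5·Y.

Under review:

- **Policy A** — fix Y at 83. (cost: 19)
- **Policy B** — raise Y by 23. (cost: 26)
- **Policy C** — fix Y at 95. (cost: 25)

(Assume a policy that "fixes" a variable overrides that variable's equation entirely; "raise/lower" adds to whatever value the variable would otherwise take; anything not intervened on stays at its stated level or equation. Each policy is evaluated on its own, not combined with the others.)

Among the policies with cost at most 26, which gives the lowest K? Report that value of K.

-218

Policy A (Y := 83):
  Y = 83
  K = 257 − 5·83 = -158
Policy B (Y + 23):
  Y = 37 + 23 = 60
  K = 257 − 5·60 = -43
Policy C (Y := 95):
  Y = 95
  K = 257 − 5·95 = -218
Comparing — Policy A: K=-158, Policy B: K=-43, Policy C: K=-218. Lowest is -218 (Policy C).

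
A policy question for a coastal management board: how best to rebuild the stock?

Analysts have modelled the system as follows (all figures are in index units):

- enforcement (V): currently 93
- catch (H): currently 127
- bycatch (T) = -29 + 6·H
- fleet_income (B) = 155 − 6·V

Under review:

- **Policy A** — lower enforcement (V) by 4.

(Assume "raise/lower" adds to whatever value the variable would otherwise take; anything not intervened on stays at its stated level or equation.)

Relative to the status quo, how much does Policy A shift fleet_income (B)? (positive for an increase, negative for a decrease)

24

Baseline:
  V = 93
  B = 155 − 6·93 = -403
Policy A (V − 4):
  V = 93 − 4 = 89
  B = 155 − 6·89 = -379
Change in B: -379 − (-403) = 24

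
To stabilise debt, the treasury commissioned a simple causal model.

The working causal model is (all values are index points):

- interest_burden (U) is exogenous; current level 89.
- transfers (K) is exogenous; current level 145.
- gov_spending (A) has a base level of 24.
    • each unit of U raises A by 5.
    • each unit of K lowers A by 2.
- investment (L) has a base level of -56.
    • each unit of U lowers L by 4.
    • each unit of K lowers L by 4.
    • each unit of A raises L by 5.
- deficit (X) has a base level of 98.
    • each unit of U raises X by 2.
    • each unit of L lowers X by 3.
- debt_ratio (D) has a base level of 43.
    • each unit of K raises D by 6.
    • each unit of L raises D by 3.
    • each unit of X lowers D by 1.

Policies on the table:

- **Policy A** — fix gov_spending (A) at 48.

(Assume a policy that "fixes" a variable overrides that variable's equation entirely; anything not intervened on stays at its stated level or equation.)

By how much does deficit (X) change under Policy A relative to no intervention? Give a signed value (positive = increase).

1965

Baseline:
  U = 89
  K = 145
  A = 24 + 5·89 − 2·145 = 179
  L = -56 − 4·89 − 4·145 + 5·179 = -97
  X = 98 + 2·89 − 3·(-97) = 567
Policy A (A := 48):
  U = 89
  K = 145
  A = 48
  L = -56 − 4·89 − 4·145 + 5·48 = -752
  X = 98 + 2·89 − 3·(-752) = 2532
Change in X: 2532 − 567 = 1965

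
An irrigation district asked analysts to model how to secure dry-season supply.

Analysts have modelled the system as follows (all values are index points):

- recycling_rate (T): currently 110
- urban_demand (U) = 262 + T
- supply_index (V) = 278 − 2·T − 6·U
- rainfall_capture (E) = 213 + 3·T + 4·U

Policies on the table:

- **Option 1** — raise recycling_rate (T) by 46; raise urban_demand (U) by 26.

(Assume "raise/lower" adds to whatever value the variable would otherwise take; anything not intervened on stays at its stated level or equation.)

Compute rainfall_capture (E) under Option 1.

2457

Option 1 (T + 46, U + 26):
  T = 110 + 46 = 156
  U = 262 + 156 (+26 from intervention) = 444
  E = 213 + 3·156 + 4·444 = 2457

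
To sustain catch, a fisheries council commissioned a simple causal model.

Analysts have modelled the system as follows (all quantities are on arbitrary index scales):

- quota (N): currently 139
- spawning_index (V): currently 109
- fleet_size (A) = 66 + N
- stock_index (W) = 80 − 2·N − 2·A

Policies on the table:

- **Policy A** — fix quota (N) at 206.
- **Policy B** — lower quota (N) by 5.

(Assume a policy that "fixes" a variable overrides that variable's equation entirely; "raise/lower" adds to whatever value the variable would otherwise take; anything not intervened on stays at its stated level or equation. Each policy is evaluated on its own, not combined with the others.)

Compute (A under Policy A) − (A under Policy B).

Policy A (N := 206):
  N = 206
  A = 66 + 206 = 272
Policy B (N − 5):
  N = 139 − 5 = 134
  A = 66 + 134 = 200
A: 272 − 200 = 72

72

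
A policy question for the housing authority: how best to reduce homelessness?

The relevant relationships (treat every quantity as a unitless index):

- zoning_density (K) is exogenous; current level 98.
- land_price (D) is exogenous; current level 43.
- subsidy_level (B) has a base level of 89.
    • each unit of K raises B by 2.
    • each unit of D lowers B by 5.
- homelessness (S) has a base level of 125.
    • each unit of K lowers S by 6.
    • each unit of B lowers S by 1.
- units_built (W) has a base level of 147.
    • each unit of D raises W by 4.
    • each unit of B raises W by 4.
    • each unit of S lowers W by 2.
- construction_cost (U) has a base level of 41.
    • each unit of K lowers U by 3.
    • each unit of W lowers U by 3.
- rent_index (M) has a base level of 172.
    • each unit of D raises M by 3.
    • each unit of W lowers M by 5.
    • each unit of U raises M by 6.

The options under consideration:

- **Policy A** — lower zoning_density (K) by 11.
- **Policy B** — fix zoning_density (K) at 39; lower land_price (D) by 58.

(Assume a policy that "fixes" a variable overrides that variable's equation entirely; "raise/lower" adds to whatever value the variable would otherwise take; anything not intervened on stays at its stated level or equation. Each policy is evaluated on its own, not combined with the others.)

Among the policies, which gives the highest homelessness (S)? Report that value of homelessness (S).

-351

Policy A (K − 11):
  K = 98 − 11 = 87
  D = 43
  B = 89 + 2·87 − 5·43 = 48
  S = 125 − 6·87 − 48 = -445
Policy B (K := 39, D − 58):
  K = 39
  D = 43 − 58 = -15
  B = 89 + 2·39 − 5·(-15) = 242
  S = 125 − 6·39 − 242 = -351
Comparing — Policy A: S=-445, Policy B: S=-351. Highest is -351 (Policy B).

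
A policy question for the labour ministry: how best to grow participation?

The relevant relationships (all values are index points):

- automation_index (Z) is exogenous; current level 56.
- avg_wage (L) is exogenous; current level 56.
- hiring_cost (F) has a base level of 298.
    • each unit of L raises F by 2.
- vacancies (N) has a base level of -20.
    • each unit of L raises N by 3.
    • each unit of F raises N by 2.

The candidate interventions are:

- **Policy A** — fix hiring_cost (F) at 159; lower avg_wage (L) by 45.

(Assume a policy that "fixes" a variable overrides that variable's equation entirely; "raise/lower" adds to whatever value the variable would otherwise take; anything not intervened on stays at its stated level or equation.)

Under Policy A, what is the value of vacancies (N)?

331

Policy A (F := 159, L − 45):
  L = 56 − 45 = 11
  F = 159
  N = -20 + 3·11 + 2·159 = 331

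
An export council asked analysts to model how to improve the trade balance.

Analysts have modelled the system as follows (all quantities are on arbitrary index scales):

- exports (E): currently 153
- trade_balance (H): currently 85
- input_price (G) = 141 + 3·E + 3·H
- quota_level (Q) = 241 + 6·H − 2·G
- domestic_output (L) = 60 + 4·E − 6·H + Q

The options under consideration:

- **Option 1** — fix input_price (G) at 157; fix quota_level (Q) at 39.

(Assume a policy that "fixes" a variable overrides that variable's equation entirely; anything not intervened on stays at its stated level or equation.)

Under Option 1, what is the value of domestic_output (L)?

Option 1 (G := 157, Q := 39):
  E = 153
  H = 85
  G = 157
  Q = 39
  L = 60 + 4·153 − 6·85 + 39 = 201

201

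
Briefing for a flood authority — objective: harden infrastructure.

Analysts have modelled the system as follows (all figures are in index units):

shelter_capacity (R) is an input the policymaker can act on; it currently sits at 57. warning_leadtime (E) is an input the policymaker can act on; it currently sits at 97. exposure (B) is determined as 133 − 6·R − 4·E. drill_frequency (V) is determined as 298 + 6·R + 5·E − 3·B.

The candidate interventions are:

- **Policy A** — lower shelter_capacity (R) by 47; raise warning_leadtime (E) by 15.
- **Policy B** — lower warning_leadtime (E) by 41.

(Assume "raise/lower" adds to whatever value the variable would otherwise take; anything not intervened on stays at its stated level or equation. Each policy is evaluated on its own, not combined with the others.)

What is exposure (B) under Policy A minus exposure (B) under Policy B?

Policy A (R − 47, E + 15):
  R = 57 − 47 = 10
  E = 97 + 15 = 112
  B = 133 − 6·10 − 4·112 = -375
Policy B (E − 41):
  R = 57
  E = 97 − 41 = 56
  B = 133 − 6·57 − 4·56 = -433
B: -375 − (-433) = 58

58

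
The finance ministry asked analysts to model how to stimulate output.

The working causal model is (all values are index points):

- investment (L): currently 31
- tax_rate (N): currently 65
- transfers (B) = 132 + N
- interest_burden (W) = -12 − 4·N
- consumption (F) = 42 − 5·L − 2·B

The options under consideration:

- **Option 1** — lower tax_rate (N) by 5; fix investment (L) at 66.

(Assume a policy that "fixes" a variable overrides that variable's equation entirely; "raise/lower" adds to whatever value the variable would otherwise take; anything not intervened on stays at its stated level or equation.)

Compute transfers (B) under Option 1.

Option 1 (N − 5, L := 66):
  N = 65 − 5 = 60
  B = 132 + 60 = 192

192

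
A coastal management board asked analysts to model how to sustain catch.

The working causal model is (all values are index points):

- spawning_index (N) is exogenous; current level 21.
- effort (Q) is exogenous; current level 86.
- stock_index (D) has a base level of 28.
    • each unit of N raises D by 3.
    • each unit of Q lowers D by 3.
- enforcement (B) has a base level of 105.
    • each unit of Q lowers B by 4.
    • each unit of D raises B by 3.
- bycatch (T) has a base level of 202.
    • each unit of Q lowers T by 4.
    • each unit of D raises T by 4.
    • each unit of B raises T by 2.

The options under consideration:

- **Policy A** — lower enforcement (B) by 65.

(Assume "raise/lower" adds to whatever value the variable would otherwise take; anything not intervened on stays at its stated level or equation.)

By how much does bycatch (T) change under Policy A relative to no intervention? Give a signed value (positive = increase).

-130

Baseline:
  N = 21
  Q = 86
  D = 28 + 3·21 − 3·86 = -167
  B = 105 − 4·86 + 3·(-167) = -740
  T = 202 − 4·86 + 4·(-167) + 2·(-740) = -2290
Policy A (B − 65):
  N = 21
  Q = 86
  D = 28 + 3·21 − 3·86 = -167
  B = 105 − 4·86 + 3·(-167) (−65 from intervention) = -805
  T = 202 − 4·86 + 4·(-167) + 2·(-805) = -2420
Change in T: -2420 − (-2290) = -130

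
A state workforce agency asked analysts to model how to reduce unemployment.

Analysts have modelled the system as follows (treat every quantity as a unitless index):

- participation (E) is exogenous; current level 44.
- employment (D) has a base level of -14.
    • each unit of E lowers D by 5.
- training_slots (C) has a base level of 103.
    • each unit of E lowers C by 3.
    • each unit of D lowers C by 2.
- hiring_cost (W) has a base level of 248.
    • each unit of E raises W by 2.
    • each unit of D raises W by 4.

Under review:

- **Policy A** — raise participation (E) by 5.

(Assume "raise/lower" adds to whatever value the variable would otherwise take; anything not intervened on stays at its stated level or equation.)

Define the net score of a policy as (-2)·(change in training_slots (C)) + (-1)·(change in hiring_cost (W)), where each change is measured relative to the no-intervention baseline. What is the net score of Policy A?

20

Baseline:
  E = 44
  D = -14 − 5·44 = -234
  C = 103 − 3·44 − 2·(-234) = 439
  W = 248 + 2·44 + 4·(-234) = -600
Policy A (E + 5):
  E = 44 + 5 = 49
  D = -14 − 5·49 = -259
  C = 103 − 3·49 − 2·(-259) = 474
  W = 248 + 2·49 + 4·(-259) = -690
ΔC = 474 − 439 = 35; ΔW = -690 − (-600) = -90
Score = (-2)·35 + (-1)·(-90) = 20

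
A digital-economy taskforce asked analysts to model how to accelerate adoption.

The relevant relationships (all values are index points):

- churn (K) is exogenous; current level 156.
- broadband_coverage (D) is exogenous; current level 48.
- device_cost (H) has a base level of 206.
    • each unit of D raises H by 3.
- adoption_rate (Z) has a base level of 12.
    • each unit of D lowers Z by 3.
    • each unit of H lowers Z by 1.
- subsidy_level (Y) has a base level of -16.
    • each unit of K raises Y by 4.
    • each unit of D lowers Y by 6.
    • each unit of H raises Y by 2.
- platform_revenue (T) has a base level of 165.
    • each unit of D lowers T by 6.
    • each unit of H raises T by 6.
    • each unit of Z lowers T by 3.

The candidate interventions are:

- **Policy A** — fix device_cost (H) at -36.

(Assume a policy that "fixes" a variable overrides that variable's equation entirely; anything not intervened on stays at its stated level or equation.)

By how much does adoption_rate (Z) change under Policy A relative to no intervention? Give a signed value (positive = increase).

386

Baseline:
  D = 48
  H = 206 + 3·48 = 350
  Z = 12 − 3·48 − 350 = -482
Policy A (H := -36):
  D = 48
  H = -36
  Z = 12 − 3·48 − (-36) = -96
Change in Z: -96 − (-482) = 386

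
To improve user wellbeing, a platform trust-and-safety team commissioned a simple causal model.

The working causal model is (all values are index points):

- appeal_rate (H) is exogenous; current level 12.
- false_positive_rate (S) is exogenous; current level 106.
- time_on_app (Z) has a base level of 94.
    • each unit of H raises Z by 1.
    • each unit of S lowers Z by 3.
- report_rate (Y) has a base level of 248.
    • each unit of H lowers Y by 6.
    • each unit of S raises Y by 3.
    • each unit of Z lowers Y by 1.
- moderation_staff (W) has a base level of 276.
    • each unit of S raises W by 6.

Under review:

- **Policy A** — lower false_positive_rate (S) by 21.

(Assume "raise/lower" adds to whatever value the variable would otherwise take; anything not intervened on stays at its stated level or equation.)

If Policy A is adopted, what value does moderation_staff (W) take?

Policy A (S − 21):
  S = 106 − 21 = 85
  W = 276 + 6·85 = 786

786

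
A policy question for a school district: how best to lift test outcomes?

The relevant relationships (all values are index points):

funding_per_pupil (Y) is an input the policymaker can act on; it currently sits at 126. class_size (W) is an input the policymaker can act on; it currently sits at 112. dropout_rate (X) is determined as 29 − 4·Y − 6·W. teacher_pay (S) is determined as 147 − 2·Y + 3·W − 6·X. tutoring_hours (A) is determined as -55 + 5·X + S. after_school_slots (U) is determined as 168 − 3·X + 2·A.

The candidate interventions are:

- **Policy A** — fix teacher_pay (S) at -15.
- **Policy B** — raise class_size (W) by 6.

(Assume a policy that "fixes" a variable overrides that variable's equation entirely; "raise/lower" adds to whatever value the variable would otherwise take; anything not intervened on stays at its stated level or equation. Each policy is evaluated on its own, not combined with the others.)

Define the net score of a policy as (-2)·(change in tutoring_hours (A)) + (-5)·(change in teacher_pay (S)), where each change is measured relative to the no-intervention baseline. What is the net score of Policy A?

49896

Baseline:
  Y = 126
  W = 112
  X = 29 − 4·126 − 6·112 = -1147
  S = 147 − 2·126 + 3·112 − 6·(-1147) = 7113
  A = -55 + 5·(-1147) + 7113 = 1323
Policy A (S := -15):
  Y = 126
  W = 112
  X = 29 − 4·126 − 6·112 = -1147
  S = -15
  A = -55 + 5·(-1147) + (-15) = -5805
ΔA = -5805 − 1323 = -7128; ΔS = -15 − 7113 = -7128
Score = (-2)·(-7128) + (-5)·(-7128) = 49896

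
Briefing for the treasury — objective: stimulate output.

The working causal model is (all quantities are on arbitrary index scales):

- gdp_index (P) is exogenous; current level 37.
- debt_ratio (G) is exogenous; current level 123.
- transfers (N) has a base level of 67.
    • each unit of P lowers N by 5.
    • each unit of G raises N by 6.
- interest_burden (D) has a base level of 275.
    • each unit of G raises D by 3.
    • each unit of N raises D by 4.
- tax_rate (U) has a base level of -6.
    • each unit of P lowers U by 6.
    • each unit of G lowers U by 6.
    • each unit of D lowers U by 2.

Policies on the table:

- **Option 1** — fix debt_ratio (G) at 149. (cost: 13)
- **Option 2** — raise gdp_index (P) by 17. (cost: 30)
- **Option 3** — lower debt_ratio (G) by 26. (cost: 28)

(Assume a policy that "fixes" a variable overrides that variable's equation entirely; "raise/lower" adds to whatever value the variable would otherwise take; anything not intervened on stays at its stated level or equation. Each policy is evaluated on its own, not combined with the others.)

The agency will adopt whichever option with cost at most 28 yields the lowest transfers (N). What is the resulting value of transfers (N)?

Option 1 (G := 149):
  P = 37
  G = 149
  N = 67 − 5·37 + 6·149 = 776
Option 3 (G − 26):
  P = 37
  G = 123 − 26 = 97
  N = 67 − 5·37 + 6·97 = 464
Comparing — Option 1: N=776, Option 3: N=464. Lowest is 464 (Option 3).

464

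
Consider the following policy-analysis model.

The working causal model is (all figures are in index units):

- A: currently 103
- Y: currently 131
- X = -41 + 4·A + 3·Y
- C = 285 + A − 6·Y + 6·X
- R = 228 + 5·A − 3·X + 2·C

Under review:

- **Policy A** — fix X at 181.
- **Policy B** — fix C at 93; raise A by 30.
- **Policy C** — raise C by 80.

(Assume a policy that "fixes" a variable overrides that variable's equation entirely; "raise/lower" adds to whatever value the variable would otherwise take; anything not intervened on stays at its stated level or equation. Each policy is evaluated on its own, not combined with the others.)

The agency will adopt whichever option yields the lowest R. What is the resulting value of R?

-1573

Policy A (X := 181):
  A = 103
  Y = 131
  X = 181
  C = 285 + 103 − 6·131 + 6·181 = 688
  R = 228 + 5·103 − 3·181 + 2·688 = 1576
Policy B (C := 93, A + 30):
  A = 103 + 30 = 133
  Y = 131
  X = -41 + 4·133 + 3·131 = 884
  C = 93
  R = 228 + 5·133 − 3·884 + 2·93 = -1573
Policy C (C + 80):
  A = 103
  Y = 131
  X = -41 + 4·103 + 3·131 = 764
  C = 285 + 103 − 6·131 + 6·764 (+80 from intervention) = 4266
  R = 228 + 5·103 − 3·764 + 2·4266 = 6983
Comparing — Policy A: R=1576, Policy B: R=-1573, Policy C: R=6983. Lowest is -1573 (Policy B).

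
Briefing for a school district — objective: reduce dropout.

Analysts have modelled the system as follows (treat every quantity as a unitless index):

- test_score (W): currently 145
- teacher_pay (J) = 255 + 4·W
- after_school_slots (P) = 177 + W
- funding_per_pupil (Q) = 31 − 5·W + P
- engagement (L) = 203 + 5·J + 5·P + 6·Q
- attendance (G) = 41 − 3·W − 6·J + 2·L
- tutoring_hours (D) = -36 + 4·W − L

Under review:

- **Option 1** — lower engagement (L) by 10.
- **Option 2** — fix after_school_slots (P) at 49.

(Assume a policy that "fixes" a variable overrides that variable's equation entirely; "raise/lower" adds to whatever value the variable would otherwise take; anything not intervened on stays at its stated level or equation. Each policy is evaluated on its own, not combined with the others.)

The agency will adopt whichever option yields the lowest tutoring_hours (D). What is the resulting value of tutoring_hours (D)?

Option 1 (L − 10):
  W = 145
  J = 255 + 4·145 = 835
  P = 177 + 145 = 322
  Q = 31 − 5·145 + 322 = -372
  L = 203 + 5·835 + 5·322 + 6·(-372) (−10 from intervention) = 3746
  D = -36 + 4·145 − 3746 = -3202
Option 2 (P := 49):
  W = 145
  J = 255 + 4·145 = 835
  P = 49
  Q = 31 − 5·145 + 49 = -645
  L = 203 + 5·835 + 5·49 + 6·(-645) = 753
  D = -36 + 4·145 − 753 = -209
Comparing — Option 1: D=-3202, Option 2: D=-209. Lowest is -3202 (Option 1).

-3202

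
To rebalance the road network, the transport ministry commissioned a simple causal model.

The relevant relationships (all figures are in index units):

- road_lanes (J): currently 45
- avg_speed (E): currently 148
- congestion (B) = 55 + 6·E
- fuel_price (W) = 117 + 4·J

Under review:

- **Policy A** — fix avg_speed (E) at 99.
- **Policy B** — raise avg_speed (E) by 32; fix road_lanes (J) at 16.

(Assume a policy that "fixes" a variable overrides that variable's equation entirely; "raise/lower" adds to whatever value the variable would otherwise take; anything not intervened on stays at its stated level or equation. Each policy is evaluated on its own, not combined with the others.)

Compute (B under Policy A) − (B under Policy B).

Policy A (E := 99):
  E = 99
  B = 55 + 6·99 = 649
Policy B (E + 32, J := 16):
  E = 148 + 32 = 180
  B = 55 + 6·180 = 1135
B: 649 − 1135 = -486

-486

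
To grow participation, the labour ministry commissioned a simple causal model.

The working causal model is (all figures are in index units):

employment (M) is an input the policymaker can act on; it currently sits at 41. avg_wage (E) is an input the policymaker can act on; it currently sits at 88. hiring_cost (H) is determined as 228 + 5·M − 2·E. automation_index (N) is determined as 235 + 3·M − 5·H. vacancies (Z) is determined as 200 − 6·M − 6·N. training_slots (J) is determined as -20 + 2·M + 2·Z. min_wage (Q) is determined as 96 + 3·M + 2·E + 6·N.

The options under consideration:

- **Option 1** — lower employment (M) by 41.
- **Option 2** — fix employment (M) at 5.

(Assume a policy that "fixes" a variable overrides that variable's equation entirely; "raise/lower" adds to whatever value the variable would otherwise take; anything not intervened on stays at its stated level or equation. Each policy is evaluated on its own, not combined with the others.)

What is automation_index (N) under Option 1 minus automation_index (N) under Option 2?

110

Option 1 (M − 41):
  M = 41 − 41 = 0
  E = 88
  H = 228 + 5·0 − 2·88 = 52
  N = 235 + 3·0 − 5·52 = -25
Option 2 (M := 5):
  M = 5
  E = 88
  H = 228 + 5·5 − 2·88 = 77
  N = 235 + 3·5 − 5·77 = -135
N: -25 − (-135) = 110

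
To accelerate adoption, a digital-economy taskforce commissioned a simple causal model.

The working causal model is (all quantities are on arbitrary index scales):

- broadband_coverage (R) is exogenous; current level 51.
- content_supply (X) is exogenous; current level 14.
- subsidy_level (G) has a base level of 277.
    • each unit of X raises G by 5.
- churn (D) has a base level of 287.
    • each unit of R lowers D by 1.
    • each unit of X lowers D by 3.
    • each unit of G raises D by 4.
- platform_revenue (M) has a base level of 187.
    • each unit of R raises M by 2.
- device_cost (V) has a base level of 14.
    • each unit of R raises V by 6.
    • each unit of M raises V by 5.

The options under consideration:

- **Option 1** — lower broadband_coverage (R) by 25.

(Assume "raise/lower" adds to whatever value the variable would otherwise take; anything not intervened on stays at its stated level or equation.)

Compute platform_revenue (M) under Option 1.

239

Option 1 (R − 25):
  R = 51 − 25 = 26
  M = 187 + 2·26 = 239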